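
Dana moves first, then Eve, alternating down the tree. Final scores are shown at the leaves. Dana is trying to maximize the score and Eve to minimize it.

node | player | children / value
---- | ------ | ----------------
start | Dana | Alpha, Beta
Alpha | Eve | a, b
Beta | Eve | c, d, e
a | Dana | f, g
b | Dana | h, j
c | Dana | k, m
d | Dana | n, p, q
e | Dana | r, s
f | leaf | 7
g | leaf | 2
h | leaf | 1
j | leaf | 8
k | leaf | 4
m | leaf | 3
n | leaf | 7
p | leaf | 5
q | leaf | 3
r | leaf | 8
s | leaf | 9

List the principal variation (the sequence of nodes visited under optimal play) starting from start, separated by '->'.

start -> Alpha -> a -> f

a (Dana): max(7, 2) = 7
b (Dana): max(1, 8) = 8
Alpha (Eve): min(7, 8) = 7
c (Dana): max(4, 3) = 4
d (Dana): max(7, 5, 3) = 7
e (Dana): max(8, 9) = 9
Beta (Eve): min(4, 7, 9) = 4
start (Dana): max(7, 4) = 7
At start, Dana picks Alpha (highest: 7).
At Alpha, Eve picks a (lowest: 7).
At a, Dana picks f (highest: 7).
Terminal value 7.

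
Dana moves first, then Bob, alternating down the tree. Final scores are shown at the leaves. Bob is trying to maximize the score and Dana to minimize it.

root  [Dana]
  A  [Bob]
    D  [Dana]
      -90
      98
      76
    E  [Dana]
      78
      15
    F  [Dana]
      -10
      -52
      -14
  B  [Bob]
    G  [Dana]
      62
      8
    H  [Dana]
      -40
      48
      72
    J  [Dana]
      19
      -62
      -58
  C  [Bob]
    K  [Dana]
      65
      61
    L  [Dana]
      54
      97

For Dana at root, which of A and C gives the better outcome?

A

D (Dana): min(-90, 98, 76) = -90
E (Dana): min(78, 15) = 15
F (Dana): min(-10, -52, -14) = -52
A (Bob): max(-90, 15, -52) = 15
K (Dana): min(65, 61) = 61
L (Dana): min(54, 97) = 54
C (Bob): max(61, 54) = 61
Dana prefers the lower value; A=15, C=61. A is better since 15 < 61.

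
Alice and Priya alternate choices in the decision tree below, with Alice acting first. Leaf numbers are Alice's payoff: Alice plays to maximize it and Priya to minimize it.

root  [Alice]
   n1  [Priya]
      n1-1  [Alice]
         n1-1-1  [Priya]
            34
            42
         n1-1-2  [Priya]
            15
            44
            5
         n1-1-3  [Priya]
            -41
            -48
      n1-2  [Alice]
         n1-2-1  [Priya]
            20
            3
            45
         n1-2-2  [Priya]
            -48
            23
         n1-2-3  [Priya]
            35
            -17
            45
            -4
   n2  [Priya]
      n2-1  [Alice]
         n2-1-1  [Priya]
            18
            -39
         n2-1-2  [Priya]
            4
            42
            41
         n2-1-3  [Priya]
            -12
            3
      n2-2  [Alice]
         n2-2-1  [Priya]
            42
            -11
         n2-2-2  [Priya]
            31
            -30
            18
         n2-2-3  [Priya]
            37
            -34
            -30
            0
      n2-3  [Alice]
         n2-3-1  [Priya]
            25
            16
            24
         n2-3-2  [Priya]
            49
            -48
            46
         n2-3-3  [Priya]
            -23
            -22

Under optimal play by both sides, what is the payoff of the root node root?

n1-1-1 (Priya): min(34, 42) = 34
n1-1-2 (Priya): min(15, 44, 5) = 5
n1-1-3 (Priya): min(-41, -48) = -48
n1-1 (Alice): max(34, 5, -48) = 34
n1-2-1 (Priya): min(20, 3, 45) = 3
n1-2-2 (Priya): min(-48, 23) = -48
n1-2-3 (Priya): min(35, -17, 45, -4) = -17
n1-2 (Alice): max(3, -48, -17) = 3
n1 (Priya): min(34, 3) = 3
n2-1-1 (Priya): min(18, -39) = -39
n2-1-2 (Priya): min(4, 42, 41) = 4
n2-1-3 (Priya): min(-12, 3) = -12
n2-1 (Alice): max(-39, 4, -12) = 4
n2-2-1 (Priya): min(42, -11) = -11
n2-2-2 (Priya): min(31, -30, 18) = -30
n2-2-3 (Priya): min(37, -34, -30, 0) = -34
n2-2 (Alice): max(-11, -30, -34) = -11
n2-3-1 (Priya): min(25, 16, 24) = 16
n2-3-2 (Priya): min(49, -48, 46) = -48
n2-3-3 (Priya): min(-23, -22) = -23
n2-3 (Alice): max(16, -48, -23) = 16
n2 (Priya): min(4, -11, 16) = -11
root (Alice): max(3, -11) = 3

3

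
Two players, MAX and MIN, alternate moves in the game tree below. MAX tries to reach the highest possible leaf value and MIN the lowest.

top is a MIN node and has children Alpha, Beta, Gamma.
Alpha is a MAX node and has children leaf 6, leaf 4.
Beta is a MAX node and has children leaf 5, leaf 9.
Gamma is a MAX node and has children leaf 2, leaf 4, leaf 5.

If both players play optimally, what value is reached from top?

5

Alpha (MAX): max(6, 4) = 6
Beta (MAX): max(5, 9) = 9
Gamma (MAX): max(2, 4, 5) = 5
top (MIN): min(6, 9, 5) = 5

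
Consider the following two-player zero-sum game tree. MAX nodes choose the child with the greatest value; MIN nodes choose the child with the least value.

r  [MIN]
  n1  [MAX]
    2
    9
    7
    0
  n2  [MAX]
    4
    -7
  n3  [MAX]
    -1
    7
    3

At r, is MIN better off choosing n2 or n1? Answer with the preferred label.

n2 (MAX): max(4, -7) = 4
n1 (MAX): max(2, 9, 7, 0) = 9
MIN prefers the lower value; n2=4, n1=9. n2 is better since 4 < 9.

n2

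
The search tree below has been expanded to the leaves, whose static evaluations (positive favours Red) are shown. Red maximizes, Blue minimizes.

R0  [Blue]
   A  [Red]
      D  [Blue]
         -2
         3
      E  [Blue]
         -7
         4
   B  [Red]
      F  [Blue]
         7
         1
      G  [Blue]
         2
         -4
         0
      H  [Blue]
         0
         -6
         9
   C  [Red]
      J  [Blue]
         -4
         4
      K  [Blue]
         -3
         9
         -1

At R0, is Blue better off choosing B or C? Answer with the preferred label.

C

F (Blue): min(7, 1) = 1
G (Blue): min(2, -4, 0) = -4
H (Blue): min(0, -6, 9) = -6
B (Red): max(1, -4, -6) = 1
J (Blue): min(-4, 4) = -4
K (Blue): min(-3, 9, -1) = -3
C (Red): max(-4, -3) = -3
Blue prefers the lower value; B=1, C=-3. C is better since -3 < 1.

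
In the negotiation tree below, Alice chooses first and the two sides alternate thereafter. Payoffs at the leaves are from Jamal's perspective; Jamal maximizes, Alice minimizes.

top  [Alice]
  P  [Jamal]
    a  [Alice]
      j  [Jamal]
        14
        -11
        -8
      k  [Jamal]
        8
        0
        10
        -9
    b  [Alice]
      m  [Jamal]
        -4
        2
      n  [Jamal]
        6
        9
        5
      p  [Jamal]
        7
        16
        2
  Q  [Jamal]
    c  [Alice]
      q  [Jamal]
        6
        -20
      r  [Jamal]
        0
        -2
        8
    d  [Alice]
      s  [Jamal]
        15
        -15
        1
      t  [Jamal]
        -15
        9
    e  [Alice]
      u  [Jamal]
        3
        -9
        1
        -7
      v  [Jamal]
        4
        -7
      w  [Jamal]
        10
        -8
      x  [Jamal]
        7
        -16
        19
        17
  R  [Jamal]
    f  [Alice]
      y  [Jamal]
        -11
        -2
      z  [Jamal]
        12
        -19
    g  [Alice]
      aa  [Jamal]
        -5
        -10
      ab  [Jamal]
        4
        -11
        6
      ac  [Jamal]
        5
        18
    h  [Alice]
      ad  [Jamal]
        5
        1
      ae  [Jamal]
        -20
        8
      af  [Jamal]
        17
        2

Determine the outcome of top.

5

j (Jamal): max(14, -11, -8) = 14
k (Jamal): max(8, 0, 10, -9) = 10
a (Alice): min(14, 10) = 10
m (Jamal): max(-4, 2) = 2
n (Jamal): max(6, 9, 5) = 9
p (Jamal): max(7, 16, 2) = 16
b (Alice): min(2, 9, 16) = 2
P (Jamal): max(10, 2) = 10
q (Jamal): max(6, -20) = 6
r (Jamal): max(0, -2, 8) = 8
c (Alice): min(6, 8) = 6
s (Jamal): max(15, -15, 1) = 15
t (Jamal): max(-15, 9) = 9
d (Alice): min(15, 9) = 9
u (Jamal): max(3, -9, 1, -7) = 3
v (Jamal): max(4, -7) = 4
w (Jamal): max(10, -8) = 10
x (Jamal): max(7, -16, 19, 17) = 19
e (Alice): min(3, 4, 10, 19) = 3
Q (Jamal): max(6, 9, 3) = 9
y (Jamal): max(-11, -2) = -2
z (Jamal): max(12, -19) = 12
f (Alice): min(-2, 12) = -2
aa (Jamal): max(-5, -10) = -5
ab (Jamal): max(4, -11, 6) = 6
ac (Jamal): max(5, 18) = 18
g (Alice): min(-5, 6, 18) = -5
ad (Jamal): max(5, 1) = 5
ae (Jamal): max(-20, 8) = 8
af (Jamal): max(17, 2) = 17
h (Alice): min(5, 8, 17) = 5
R (Jamal): max(-2, -5, 5) = 5
top (Alice): min(10, 9, 5) = 5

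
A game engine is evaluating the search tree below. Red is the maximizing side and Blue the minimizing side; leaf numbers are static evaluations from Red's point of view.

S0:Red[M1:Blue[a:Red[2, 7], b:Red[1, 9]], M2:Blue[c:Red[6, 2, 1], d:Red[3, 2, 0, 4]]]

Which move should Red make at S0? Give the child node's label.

M1

a (Red): max(2, 7) = 7
b (Red): max(1, 9) = 9
M1 (Blue): min(7, 9) = 7
c (Red): max(6, 2, 1) = 6
d (Red): max(3, 2, 0, 4) = 4
M2 (Blue): min(6, 4) = 4
S0 (Red): max(7, 4) = 7
Red at S0 wants the highest of {M1=7, M2=4}, so chooses M1.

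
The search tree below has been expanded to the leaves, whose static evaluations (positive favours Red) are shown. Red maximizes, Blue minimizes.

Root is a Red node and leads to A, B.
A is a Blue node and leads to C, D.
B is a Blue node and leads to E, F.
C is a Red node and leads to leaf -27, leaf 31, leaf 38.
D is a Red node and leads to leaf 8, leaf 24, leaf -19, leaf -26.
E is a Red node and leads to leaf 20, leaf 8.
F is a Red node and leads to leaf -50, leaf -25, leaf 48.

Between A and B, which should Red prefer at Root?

A

C (Red): max(-27, 31, 38) = 38
D (Red): max(8, 24, -19, -26) = 24
A (Blue): min(38, 24) = 24
E (Red): max(20, 8) = 20
F (Red): max(-50, -25, 48) = 48
B (Blue): min(20, 48) = 20
Red prefers the higher value; A=24, B=20. A is better since 24 > 20.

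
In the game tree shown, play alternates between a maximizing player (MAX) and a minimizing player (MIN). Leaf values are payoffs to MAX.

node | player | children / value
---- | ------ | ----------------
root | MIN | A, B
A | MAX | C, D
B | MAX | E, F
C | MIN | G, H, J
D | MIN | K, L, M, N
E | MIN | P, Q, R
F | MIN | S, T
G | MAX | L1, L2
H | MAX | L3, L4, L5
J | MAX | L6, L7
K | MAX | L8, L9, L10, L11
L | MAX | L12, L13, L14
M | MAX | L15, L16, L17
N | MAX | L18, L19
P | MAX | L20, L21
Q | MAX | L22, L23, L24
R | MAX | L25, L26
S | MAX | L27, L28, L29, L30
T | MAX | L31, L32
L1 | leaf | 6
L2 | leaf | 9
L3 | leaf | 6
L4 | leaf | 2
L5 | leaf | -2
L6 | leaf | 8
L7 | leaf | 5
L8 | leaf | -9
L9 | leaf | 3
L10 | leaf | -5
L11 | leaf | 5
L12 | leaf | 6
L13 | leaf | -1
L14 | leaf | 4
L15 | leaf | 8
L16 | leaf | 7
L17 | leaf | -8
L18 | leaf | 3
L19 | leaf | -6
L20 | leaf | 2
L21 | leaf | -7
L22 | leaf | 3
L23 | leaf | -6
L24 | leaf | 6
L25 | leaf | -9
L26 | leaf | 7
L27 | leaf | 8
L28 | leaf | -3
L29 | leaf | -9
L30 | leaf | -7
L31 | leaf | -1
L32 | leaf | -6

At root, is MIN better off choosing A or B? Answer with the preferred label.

G (MAX): max(6, 9) = 9
H (MAX): max(6, 2, -2) = 6
J (MAX): max(8, 5) = 8
C (MIN): min(9, 6, 8) = 6
K (MAX): max(-9, 3, -5, 5) = 5
L (MAX): max(6, -1, 4) = 6
M (MAX): max(8, 7, -8) = 8
N (MAX): max(3, -6) = 3
D (MIN): min(5, 6, 8, 3) = 3
A (MAX): max(6, 3) = 6
P (MAX): max(2, -7) = 2
Q (MAX): max(3, -6, 6) = 6
R (MAX): max(-9, 7) = 7
E (MIN): min(2, 6, 7) = 2
S (MAX): max(8, -3, -9, -7) = 8
T (MAX): max(-1, -6) = -1
F (MIN): min(8, -1) = -1
B (MAX): max(2, -1) = 2
MIN prefers the lower value; A=6, B=2. B is better since 2 < 6.

B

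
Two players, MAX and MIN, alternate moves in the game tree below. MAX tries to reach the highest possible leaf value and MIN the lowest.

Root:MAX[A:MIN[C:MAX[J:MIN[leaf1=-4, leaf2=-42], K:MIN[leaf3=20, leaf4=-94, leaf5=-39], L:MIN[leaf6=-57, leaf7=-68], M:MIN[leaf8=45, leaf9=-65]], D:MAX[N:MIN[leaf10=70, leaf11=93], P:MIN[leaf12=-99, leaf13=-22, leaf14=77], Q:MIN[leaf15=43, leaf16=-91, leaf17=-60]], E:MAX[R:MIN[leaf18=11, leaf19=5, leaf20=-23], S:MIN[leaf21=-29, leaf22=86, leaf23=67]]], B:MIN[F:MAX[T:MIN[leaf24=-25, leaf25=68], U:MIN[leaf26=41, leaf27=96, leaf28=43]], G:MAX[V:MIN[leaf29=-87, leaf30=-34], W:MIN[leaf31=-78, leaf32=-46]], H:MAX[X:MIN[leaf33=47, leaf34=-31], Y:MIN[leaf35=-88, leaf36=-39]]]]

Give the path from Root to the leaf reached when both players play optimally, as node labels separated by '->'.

J (MIN): min(-4, -42) = -42
K (MIN): min(20, -94, -39) = -94
L (MIN): min(-57, -68) = -68
M (MIN): min(45, -65) = -65
C (MAX): max(-42, -94, -68, -65) = -42
N (MIN): min(70, 93) = 70
P (MIN): min(-99, -22, 77) = -99
Q (MIN): min(43, -91, -60) = -91
D (MAX): max(70, -99, -91) = 70
R (MIN): min(11, 5, -23) = -23
S (MIN): min(-29, 86, 67) = -29
E (MAX): max(-23, -29) = -23
A (MIN): min(-42, 70, -23) = -42
T (MIN): min(-25, 68) = -25
U (MIN): min(41, 96, 43) = 41
F (MAX): max(-25, 41) = 41
V (MIN): min(-87, -34) = -87
W (MIN): min(-78, -46) = -78
G (MAX): max(-87, -78) = -78
X (MIN): min(47, -31) = -31
Y (MIN): min(-88, -39) = -88
H (MAX): max(-31, -88) = -31
B (MIN): min(41, -78, -31) = -78
Root (MAX): max(-42, -78) = -42
At Root, MAX picks A (highest: -42).
At A, MIN picks C (lowest: -42).
At C, MAX picks J (highest: -42).
At J, MIN picks leaf2 (lowest: -42).
Terminal value -42.

Root -> A -> C -> J -> leaf2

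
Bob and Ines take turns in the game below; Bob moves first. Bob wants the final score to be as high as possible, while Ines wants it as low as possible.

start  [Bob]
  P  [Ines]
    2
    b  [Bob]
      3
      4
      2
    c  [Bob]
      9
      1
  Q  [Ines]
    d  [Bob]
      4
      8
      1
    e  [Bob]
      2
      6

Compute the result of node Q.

6

d (Bob): max(4, 8, 1) = 8
e (Bob): max(2, 6) = 6
Q (Ines): min(8, 6) = 6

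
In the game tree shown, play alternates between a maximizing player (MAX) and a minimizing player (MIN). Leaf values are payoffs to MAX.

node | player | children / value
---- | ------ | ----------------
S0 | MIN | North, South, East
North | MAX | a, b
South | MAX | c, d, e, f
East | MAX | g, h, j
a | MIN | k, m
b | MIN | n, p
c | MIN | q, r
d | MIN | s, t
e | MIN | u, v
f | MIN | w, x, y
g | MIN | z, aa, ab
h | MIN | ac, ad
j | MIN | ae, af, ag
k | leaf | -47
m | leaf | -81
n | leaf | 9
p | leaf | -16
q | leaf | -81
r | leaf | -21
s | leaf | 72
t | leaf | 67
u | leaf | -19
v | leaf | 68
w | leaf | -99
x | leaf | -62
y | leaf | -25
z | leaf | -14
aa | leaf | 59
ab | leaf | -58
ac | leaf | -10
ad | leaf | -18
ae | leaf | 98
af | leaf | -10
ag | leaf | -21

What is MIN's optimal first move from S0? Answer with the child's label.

East

a (MIN): min(-47, -81) = -81
b (MIN): min(9, -16) = -16
North (MAX): max(-81, -16) = -16
c (MIN): min(-81, -21) = -81
d (MIN): min(72, 67) = 67
e (MIN): min(-19, 68) = -19
f (MIN): min(-99, -62, -25) = -99
South (MAX): max(-81, 67, -19, -99) = 67
g (MIN): min(-14, 59, -58) = -58
h (MIN): min(-10, -18) = -18
j (MIN): min(98, -10, -21) = -21
East (MAX): max(-58, -18, -21) = -18
S0 (MIN): min(-16, 67, -18) = -18
MIN at S0 wants the lowest of {North=-16, South=67, East=-18}, so chooses East.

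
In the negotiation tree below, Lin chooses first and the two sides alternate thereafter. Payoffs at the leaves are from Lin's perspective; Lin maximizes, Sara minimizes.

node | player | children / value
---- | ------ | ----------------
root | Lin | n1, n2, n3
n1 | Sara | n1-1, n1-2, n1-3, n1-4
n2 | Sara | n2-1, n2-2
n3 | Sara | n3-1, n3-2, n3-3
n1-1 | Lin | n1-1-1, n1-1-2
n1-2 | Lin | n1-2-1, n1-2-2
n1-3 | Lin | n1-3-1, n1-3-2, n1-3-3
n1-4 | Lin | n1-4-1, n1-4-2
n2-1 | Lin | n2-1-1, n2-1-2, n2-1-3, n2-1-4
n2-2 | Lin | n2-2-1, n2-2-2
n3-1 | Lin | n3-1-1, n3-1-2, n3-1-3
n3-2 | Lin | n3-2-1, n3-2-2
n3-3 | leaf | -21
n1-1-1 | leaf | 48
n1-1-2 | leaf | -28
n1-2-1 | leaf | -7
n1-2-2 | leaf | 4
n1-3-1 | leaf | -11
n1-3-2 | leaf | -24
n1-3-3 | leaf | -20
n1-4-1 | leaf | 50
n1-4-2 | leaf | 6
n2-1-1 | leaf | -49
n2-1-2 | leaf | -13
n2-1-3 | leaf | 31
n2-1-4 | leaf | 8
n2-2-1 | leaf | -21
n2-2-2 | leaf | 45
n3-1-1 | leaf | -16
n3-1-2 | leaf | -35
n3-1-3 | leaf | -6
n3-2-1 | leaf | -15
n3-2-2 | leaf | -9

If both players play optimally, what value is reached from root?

31

n1-1 (Lin): max(48, -28) = 48
n1-2 (Lin): max(-7, 4) = 4
n1-3 (Lin): max(-11, -24, -20) = -11
n1-4 (Lin): max(50, 6) = 50
n1 (Sara): min(48, 4, -11, 50) = -11
n2-1 (Lin): max(-49, -13, 31, 8) = 31
n2-2 (Lin): max(-21, 45) = 45
n2 (Sara): min(31, 45) = 31
n3-1 (Lin): max(-16, -35, -6) = -6
n3-2 (Lin): max(-15, -9) = -9
n3 (Sara): min(-6, -9, -21) = -21
root (Lin): max(-11, 31, -21) = 31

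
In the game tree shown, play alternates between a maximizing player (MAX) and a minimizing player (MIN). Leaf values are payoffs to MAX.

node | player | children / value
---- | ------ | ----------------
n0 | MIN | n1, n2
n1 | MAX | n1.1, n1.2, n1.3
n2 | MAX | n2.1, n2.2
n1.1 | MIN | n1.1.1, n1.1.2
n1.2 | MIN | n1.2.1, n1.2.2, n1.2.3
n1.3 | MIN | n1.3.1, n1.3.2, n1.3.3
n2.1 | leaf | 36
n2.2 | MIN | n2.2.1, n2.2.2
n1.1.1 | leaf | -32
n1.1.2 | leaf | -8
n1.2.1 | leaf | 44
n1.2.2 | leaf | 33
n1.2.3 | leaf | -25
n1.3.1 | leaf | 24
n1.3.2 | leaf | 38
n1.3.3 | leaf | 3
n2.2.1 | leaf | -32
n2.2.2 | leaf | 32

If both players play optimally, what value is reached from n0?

3

n1.1 (MIN): min(-32, -8) = -32
n1.2 (MIN): min(44, 33, -25) = -25
n1.3 (MIN): min(24, 38, 3) = 3
n1 (MAX): max(-32, -25, 3) = 3
n2.2 (MIN): min(-32, 32) = -32
n2 (MAX): max(36, -32) = 36
n0 (MIN): min(3, 36) = 3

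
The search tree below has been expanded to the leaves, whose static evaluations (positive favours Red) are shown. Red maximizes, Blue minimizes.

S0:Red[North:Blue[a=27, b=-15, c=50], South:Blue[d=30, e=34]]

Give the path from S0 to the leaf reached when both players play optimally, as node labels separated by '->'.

S0 -> South -> d

North (Blue): min(27, -15, 50) = -15
South (Blue): min(30, 34) = 30
S0 (Red): max(-15, 30) = 30
At S0, Red picks South (highest: 30).
At South, Blue picks d (lowest: 30).
Terminal value 30.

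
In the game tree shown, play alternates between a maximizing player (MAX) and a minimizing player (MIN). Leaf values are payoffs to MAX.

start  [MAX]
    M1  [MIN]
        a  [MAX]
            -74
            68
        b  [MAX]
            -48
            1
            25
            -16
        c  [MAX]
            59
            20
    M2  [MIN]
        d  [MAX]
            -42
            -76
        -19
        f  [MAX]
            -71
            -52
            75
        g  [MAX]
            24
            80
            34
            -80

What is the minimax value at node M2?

d (MAX): max(-42, -76) = -42
f (MAX): max(-71, -52, 75) = 75
g (MAX): max(24, 80, 34, -80) = 80
M2 (MIN): min(-42, -19, 75, 80) = -42

-42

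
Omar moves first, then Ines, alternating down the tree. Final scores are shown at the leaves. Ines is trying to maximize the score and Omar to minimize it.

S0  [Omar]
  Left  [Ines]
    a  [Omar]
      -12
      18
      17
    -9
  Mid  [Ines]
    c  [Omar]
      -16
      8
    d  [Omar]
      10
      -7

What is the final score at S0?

-9

a (Omar): min(-12, 18, 17) = -12
Left (Ines): max(-12, -9) = -9
c (Omar): min(-16, 8) = -16
d (Omar): min(10, -7) = -7
Mid (Ines): max(-16, -7) = -7
S0 (Omar): min(-9, -7) = -9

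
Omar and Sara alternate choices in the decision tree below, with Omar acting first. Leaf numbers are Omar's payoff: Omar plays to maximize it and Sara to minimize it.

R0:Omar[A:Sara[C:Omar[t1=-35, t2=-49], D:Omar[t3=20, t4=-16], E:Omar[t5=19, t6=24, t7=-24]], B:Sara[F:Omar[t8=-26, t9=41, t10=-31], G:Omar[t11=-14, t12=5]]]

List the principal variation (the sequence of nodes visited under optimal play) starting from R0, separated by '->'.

R0 -> B -> G -> t12

C (Omar): max(-35, -49) = -35
D (Omar): max(20, -16) = 20
E (Omar): max(19, 24, -24) = 24
A (Sara): min(-35, 20, 24) = -35
F (Omar): max(-26, 41, -31) = 41
G (Omar): max(-14, 5) = 5
B (Sara): min(41, 5) = 5
R0 (Omar): max(-35, 5) = 5
At R0, Omar picks B (highest: 5).
At B, Sara picks G (lowest: 5).
At G, Omar picks t12 (highest: 5).
Terminal value 5.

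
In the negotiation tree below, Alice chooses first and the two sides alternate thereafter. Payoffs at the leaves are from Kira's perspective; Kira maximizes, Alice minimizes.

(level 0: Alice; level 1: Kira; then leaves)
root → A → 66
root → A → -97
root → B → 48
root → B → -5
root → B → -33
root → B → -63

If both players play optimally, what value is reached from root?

A (Kira): max(66, -97) = 66
B (Kira): max(48, -5, -33, -63) = 48
root (Alice): min(66, 48) = 48

48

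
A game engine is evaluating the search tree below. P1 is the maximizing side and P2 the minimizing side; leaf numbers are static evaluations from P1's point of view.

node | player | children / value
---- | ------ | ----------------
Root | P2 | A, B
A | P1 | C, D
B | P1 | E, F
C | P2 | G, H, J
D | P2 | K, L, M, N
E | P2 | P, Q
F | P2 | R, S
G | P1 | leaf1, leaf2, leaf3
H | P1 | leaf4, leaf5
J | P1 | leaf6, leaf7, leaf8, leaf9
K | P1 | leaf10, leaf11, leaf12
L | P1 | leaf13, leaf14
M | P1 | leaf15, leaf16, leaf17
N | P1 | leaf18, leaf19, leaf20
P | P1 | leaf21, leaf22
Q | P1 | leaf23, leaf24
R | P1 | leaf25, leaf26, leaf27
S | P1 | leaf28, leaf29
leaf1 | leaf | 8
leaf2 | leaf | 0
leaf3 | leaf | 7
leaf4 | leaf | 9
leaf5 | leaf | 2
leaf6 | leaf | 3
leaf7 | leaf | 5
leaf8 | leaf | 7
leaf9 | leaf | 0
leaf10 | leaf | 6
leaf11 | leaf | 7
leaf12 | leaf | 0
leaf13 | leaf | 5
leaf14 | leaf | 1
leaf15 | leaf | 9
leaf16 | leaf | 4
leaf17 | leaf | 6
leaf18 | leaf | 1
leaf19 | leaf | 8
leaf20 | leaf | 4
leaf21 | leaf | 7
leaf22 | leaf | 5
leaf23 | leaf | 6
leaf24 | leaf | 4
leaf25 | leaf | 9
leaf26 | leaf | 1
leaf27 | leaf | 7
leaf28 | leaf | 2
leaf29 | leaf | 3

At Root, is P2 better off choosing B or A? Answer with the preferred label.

B

P (P1): max(7, 5) = 7
Q (P1): max(6, 4) = 6
E (P2): min(7, 6) = 6
R (P1): max(9, 1, 7) = 9
S (P1): max(2, 3) = 3
F (P2): min(9, 3) = 3
B (P1): max(6, 3) = 6
G (P1): max(8, 0, 7) = 8
H (P1): max(9, 2) = 9
J (P1): max(3, 5, 7, 0) = 7
C (P2): min(8, 9, 7) = 7
K (P1): max(6, 7, 0) = 7
L (P1): max(5, 1) = 5
M (P1): max(9, 4, 6) = 9
N (P1): max(1, 8, 4) = 8
D (P2): min(7, 5, 9, 8) = 5
A (P1): max(7, 5) = 7
P2 prefers the lower value; B=6, A=7. B is better since 6 < 7.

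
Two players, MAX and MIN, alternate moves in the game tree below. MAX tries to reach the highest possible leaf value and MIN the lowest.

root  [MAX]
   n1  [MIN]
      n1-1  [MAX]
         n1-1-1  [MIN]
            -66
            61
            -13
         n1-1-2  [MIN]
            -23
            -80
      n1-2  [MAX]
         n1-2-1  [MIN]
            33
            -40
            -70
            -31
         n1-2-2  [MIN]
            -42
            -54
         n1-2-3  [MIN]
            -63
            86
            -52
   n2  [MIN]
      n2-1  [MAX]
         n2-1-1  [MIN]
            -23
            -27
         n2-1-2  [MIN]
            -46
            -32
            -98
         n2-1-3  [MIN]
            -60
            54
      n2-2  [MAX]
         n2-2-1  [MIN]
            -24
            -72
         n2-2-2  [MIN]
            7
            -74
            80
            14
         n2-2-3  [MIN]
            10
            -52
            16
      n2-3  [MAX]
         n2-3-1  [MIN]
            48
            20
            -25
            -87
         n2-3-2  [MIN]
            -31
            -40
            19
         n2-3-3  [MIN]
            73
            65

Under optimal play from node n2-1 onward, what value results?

n2-1-1 (MIN): min(-23, -27) = -27
n2-1-2 (MIN): min(-46, -32, -98) = -98
n2-1-3 (MIN): min(-60, 54) = -60
n2-1 (MAX): max(-27, -98, -60) = -27

-27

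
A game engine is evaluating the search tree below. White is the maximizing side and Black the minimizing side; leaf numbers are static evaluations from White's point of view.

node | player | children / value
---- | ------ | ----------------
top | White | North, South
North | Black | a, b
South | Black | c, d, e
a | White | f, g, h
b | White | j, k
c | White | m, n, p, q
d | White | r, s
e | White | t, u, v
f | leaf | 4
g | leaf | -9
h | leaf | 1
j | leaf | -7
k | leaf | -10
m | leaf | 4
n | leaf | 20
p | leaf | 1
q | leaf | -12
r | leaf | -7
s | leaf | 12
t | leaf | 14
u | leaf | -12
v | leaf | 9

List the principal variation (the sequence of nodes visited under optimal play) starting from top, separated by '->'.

top -> South -> d -> s

a (White): max(4, -9, 1) = 4
b (White): max(-7, -10) = -7
North (Black): min(4, -7) = -7
c (White): max(4, 20, 1, -12) = 20
d (White): max(-7, 12) = 12
e (White): max(14, -12, 9) = 14
South (Black): min(20, 12, 14) = 12
top (White): max(-7, 12) = 12
At top, White picks South (highest: 12).
At South, Black picks d (lowest: 12).
At d, White picks s (highest: 12).
Terminal value 12.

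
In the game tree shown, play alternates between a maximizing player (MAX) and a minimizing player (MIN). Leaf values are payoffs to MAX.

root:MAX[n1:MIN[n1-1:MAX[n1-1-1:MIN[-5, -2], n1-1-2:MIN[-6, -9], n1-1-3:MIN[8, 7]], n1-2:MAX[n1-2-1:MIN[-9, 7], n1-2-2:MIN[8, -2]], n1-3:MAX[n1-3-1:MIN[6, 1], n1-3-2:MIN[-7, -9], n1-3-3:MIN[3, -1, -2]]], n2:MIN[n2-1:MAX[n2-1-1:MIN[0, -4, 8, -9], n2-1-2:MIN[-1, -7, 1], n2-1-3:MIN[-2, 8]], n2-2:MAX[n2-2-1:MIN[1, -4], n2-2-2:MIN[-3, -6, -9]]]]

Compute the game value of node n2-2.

n2-2-1 (MIN): min(1, -4) = -4
n2-2-2 (MIN): min(-3, -6, -9) = -9
n2-2 (MAX): max(-4, -9) = -4

-4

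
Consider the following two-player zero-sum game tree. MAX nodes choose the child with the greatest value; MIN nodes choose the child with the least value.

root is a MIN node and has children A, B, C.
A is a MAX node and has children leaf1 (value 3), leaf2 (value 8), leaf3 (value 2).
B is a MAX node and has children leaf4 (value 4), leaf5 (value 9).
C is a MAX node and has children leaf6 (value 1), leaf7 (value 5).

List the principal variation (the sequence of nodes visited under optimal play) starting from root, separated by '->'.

root -> C -> leaf7

A (MAX): max(3, 8, 2) = 8
B (MAX): max(4, 9) = 9
C (MAX): max(1, 5) = 5
root (MIN): min(8, 9, 5) = 5
At root, MIN picks C (lowest: 5).
At C, MAX picks leaf7 (highest: 5).
Terminal value 5.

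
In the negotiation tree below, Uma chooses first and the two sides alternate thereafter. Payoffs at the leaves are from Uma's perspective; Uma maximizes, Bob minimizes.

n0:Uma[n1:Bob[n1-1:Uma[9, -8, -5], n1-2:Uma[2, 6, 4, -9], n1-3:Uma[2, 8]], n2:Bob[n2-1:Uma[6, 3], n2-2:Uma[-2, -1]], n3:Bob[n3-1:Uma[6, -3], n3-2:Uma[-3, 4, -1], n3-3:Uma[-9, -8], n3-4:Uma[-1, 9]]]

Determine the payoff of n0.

6

n1-1 (Uma): max(9, -8, -5) = 9
n1-2 (Uma): max(2, 6, 4, -9) = 6
n1-3 (Uma): max(2, 8) = 8
n1 (Bob): min(9, 6, 8) = 6
n2-1 (Uma): max(6, 3) = 6
n2-2 (Uma): max(-2, -1) = -1
n2 (Bob): min(6, -1) = -1
n3-1 (Uma): max(6, -3) = 6
n3-2 (Uma): max(-3, 4, -1) = 4
n3-3 (Uma): max(-9, -8) = -8
n3-4 (Uma): max(-1, 9) = 9
n3 (Bob): min(6, 4, -8, 9) = -8
n0 (Uma): max(6, -1, -8) = 6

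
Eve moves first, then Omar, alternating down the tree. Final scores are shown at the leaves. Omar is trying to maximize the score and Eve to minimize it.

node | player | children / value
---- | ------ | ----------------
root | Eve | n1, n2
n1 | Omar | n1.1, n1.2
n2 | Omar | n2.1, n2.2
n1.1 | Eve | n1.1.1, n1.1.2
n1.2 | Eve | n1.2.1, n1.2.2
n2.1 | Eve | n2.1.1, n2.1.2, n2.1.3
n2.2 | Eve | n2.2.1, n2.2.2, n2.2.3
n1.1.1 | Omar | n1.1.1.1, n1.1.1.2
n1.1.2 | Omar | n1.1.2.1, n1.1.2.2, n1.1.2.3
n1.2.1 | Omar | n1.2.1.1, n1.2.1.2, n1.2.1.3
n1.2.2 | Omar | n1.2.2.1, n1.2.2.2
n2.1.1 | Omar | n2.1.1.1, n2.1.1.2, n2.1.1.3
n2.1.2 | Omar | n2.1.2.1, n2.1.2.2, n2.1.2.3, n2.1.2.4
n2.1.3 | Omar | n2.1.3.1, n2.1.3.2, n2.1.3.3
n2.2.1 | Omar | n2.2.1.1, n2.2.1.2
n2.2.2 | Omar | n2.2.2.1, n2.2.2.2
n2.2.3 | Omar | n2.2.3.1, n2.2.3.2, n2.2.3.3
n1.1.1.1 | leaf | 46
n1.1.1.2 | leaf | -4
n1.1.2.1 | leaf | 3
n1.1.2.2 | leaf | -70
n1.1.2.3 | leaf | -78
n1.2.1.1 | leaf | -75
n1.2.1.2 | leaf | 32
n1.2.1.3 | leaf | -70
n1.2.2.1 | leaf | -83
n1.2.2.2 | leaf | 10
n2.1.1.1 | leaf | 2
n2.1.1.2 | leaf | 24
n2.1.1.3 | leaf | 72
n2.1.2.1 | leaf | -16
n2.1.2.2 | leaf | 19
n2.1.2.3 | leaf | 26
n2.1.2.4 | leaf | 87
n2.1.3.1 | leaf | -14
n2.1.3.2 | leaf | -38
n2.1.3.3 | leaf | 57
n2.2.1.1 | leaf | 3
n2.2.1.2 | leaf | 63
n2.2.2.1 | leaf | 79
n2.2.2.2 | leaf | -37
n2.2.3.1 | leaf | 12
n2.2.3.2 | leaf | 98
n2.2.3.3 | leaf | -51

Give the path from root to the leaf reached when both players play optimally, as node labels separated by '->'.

n1.1.1 (Omar): max(46, -4) = 46
n1.1.2 (Omar): max(3, -70, -78) = 3
n1.1 (Eve): min(46, 3) = 3
n1.2.1 (Omar): max(-75, 32, -70) = 32
n1.2.2 (Omar): max(-83, 10) = 10
n1.2 (Eve): min(32, 10) = 10
n1 (Omar): max(3, 10) = 10
n2.1.1 (Omar): max(2, 24, 72) = 72
n2.1.2 (Omar): max(-16, 19, 26, 87) = 87
n2.1.3 (Omar): max(-14, -38, 57) = 57
n2.1 (Eve): min(72, 87, 57) = 57
n2.2.1 (Omar): max(3, 63) = 63
n2.2.2 (Omar): max(79, -37) = 79
n2.2.3 (Omar): max(12, 98, -51) = 98
n2.2 (Eve): min(63, 79, 98) = 63
n2 (Omar): max(57, 63) = 63
root (Eve): min(10, 63) = 10
At root, Eve picks n1 (lowest: 10).
At n1, Omar picks n1.2 (highest: 10).
At n1.2, Eve picks n1.2.2 (lowest: 10).
At n1.2.2, Omar picks n1.2.2.2 (highest: 10).
Terminal value 10.

root -> n1 -> n1.2 -> n1.2.2 -> n1.2.2.2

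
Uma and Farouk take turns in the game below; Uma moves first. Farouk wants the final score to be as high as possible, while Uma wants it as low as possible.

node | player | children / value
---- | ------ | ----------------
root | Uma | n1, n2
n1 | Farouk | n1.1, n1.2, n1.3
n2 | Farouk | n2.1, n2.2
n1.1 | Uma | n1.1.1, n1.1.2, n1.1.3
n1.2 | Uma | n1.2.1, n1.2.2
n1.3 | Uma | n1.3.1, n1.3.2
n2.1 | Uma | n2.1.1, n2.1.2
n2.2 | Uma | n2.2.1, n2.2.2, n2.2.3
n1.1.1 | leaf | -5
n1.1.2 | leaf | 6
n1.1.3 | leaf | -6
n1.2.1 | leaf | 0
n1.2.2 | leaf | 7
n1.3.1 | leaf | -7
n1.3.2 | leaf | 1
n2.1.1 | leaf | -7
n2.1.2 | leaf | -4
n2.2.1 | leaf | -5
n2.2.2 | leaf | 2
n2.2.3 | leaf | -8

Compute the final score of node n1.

n1.1 (Uma): min(-5, 6, -6) = -6
n1.2 (Uma): min(0, 7) = 0
n1.3 (Uma): min(-7, 1) = -7
n1 (Farouk): max(-6, 0, -7) = 0

0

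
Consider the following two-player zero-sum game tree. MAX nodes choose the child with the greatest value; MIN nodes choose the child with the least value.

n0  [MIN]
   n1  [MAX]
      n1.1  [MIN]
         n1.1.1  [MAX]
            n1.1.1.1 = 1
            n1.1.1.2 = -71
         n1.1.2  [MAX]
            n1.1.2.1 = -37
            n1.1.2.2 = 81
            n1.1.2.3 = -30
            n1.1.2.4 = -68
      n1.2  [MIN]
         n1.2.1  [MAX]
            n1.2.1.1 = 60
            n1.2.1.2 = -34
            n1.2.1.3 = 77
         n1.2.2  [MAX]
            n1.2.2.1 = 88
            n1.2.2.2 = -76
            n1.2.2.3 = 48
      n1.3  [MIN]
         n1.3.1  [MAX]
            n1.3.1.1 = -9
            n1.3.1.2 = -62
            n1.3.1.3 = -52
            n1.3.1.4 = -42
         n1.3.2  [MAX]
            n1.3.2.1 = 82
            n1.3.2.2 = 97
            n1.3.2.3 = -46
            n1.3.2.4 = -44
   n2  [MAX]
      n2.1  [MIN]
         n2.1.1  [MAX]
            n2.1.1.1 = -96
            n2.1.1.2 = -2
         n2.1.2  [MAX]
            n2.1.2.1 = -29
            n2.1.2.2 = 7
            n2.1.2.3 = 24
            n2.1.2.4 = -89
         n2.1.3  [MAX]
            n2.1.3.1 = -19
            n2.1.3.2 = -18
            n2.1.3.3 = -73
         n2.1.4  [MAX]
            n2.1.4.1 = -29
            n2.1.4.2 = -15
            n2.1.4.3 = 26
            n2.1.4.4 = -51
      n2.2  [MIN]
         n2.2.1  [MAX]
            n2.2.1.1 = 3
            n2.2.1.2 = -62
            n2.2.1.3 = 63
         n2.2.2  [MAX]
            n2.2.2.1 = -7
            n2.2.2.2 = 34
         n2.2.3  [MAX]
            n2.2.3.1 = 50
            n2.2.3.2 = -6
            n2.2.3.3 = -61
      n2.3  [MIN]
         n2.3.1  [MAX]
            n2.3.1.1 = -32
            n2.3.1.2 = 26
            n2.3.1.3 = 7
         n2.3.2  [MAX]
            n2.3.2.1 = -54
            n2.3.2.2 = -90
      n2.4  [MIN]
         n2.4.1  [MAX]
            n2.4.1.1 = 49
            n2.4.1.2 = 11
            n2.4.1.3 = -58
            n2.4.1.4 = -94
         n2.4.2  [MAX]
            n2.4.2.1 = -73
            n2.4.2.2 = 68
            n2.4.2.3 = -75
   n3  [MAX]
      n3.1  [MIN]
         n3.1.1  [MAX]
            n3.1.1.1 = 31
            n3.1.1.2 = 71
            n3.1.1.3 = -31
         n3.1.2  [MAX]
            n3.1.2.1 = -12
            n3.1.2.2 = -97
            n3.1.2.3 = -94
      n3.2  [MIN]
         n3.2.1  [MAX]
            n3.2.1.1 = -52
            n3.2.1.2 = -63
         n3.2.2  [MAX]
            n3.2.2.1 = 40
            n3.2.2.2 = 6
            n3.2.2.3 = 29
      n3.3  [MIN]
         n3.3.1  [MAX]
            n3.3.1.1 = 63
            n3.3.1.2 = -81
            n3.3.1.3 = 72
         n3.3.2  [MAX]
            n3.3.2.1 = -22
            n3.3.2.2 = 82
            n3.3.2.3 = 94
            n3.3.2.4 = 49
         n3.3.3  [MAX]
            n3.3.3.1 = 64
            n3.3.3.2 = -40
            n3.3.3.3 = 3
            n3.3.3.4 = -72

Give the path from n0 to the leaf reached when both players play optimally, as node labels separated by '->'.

n1.1.1 (MAX): max(1, -71) = 1
n1.1.2 (MAX): max(-37, 81, -30, -68) = 81
n1.1 (MIN): min(1, 81) = 1
n1.2.1 (MAX): max(60, -34, 77) = 77
n1.2.2 (MAX): max(88, -76, 48) = 88
n1.2 (MIN): min(77, 88) = 77
n1.3.1 (MAX): max(-9, -62, -52, -42) = -9
n1.3.2 (MAX): max(82, 97, -46, -44) = 97
n1.3 (MIN): min(-9, 97) = -9
n1 (MAX): max(1, 77, -9) = 77
n2.1.1 (MAX): max(-96, -2) = -2
n2.1.2 (MAX): max(-29, 7, 24, -89) = 24
n2.1.3 (MAX): max(-19, -18, -73) = -18
n2.1.4 (MAX): max(-29, -15, 26, -51) = 26
n2.1 (MIN): min(-2, 24, -18, 26) = -18
n2.2.1 (MAX): max(3, -62, 63) = 63
n2.2.2 (MAX): max(-7, 34) = 34
n2.2.3 (MAX): max(50, -6, -61) = 50
n2.2 (MIN): min(63, 34, 50) = 34
n2.3.1 (MAX): max(-32, 26, 7) = 26
n2.3.2 (MAX): max(-54, -90) = -54
n2.3 (MIN): min(26, -54) = -54
n2.4.1 (MAX): max(49, 11, -58, -94) = 49
n2.4.2 (MAX): max(-73, 68, -75) = 68
n2.4 (MIN): min(49, 68) = 49
n2 (MAX): max(-18, 34, -54, 49) = 49
n3.1.1 (MAX): max(31, 71, -31) = 71
n3.1.2 (MAX): max(-12, -97, -94) = -12
n3.1 (MIN): min(71, -12) = -12
n3.2.1 (MAX): max(-52, -63) = -52
n3.2.2 (MAX): max(40, 6, 29) = 40
n3.2 (MIN): min(-52, 40) = -52
n3.3.1 (MAX): max(63, -81, 72) = 72
n3.3.2 (MAX): max(-22, 82, 94, 49) = 94
n3.3.3 (MAX): max(64, -40, 3, -72) = 64
n3.3 (MIN): min(72, 94, 64) = 64
n3 (MAX): max(-12, -52, 64) = 64
n0 (MIN): min(77, 49, 64) = 49
At n0, MIN picks n2 (lowest: 49).
At n2, MAX picks n2.4 (highest: 49).
At n2.4, MIN picks n2.4.1 (lowest: 49).
At n2.4.1, MAX picks n2.4.1.1 (highest: 49).
Terminal value 49.

n0 -> n2 -> n2.4 -> n2.4.1 -> n2.4.1.1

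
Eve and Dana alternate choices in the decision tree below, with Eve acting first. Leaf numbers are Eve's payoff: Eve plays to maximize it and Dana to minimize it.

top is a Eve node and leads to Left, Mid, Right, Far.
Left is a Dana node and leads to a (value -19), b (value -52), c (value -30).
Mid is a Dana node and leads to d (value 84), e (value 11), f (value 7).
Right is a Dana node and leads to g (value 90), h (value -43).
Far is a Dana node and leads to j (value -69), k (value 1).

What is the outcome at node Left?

-52

Left (Dana): min(-19, -52, -30) = -52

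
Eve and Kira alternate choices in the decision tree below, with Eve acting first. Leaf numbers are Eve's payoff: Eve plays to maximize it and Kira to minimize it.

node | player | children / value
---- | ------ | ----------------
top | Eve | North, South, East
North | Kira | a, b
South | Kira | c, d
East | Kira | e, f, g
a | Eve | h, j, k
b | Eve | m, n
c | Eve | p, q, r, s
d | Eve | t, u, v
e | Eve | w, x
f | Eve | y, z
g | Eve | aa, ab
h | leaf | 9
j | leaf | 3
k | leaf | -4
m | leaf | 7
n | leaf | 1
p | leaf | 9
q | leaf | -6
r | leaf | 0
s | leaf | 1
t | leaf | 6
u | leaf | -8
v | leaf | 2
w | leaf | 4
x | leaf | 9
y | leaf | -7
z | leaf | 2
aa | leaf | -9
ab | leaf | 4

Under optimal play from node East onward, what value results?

2

e (Eve): max(4, 9) = 9
f (Eve): max(-7, 2) = 2
g (Eve): max(-9, 4) = 4
East (Kira): min(9, 2, 4) = 2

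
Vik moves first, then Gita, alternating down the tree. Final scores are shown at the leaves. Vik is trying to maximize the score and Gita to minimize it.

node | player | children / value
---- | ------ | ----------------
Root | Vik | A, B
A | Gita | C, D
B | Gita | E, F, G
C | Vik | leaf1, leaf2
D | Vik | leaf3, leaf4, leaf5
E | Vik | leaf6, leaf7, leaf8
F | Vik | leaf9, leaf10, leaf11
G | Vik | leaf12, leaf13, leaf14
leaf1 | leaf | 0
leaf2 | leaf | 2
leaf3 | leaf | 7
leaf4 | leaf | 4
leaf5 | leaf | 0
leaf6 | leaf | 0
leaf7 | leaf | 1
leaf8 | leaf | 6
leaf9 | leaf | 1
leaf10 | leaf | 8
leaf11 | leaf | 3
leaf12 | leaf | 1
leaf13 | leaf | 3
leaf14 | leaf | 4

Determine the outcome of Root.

4

C (Vik): max(0, 2) = 2
D (Vik): max(7, 4, 0) = 7
A (Gita): min(2, 7) = 2
E (Vik): max(0, 1, 6) = 6
F (Vik): max(1, 8, 3) = 8
G (Vik): max(1, 3, 4) = 4
B (Gita): min(6, 8, 4) = 4
Root (Vik): max(2, 4) = 4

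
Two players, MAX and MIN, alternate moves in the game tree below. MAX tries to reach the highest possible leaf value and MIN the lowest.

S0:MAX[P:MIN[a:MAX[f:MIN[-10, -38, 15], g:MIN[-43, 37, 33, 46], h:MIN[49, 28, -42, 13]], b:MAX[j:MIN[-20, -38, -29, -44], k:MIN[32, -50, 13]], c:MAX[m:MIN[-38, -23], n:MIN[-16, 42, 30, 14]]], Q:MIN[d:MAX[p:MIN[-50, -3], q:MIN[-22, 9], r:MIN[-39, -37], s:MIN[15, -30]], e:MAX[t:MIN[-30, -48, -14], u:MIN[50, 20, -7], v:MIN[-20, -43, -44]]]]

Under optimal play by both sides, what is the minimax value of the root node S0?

f (MIN): min(-10, -38, 15) = -38
g (MIN): min(-43, 37, 33, 46) = -43
h (MIN): min(49, 28, -42, 13) = -42
a (MAX): max(-38, -43, -42) = -38
j (MIN): min(-20, -38, -29, -44) = -44
k (MIN): min(32, -50, 13) = -50
b (MAX): max(-44, -50) = -44
m (MIN): min(-38, -23) = -38
n (MIN): min(-16, 42, 30, 14) = -16
c (MAX): max(-38, -16) = -16
P (MIN): min(-38, -44, -16) = -44
p (MIN): min(-50, -3) = -50
q (MIN): min(-22, 9) = -22
r (MIN): min(-39, -37) = -39
s (MIN): min(15, -30) = -30
d (MAX): max(-50, -22, -39, -30) = -22
t (MIN): min(-30, -48, -14) = -48
u (MIN): min(50, 20, -7) = -7
v (MIN): min(-20, -43, -44) = -44
e (MAX): max(-48, -7, -44) = -7
Q (MIN): min(-22, -7) = -22
S0 (MAX): max(-44, -22) = -22

-22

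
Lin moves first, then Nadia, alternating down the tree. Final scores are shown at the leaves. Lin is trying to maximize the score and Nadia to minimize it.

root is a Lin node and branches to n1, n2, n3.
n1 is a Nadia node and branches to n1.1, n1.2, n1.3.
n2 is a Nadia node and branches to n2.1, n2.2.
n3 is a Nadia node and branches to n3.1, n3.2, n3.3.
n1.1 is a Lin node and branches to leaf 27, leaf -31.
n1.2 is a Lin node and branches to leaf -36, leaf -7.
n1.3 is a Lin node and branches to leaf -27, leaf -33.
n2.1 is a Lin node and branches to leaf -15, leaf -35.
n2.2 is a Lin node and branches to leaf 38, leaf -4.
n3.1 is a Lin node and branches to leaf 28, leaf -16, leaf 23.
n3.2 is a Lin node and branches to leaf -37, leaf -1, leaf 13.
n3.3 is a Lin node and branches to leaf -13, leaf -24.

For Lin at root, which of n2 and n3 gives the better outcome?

n3

n2.1 (Lin): max(-15, -35) = -15
n2.2 (Lin): max(38, -4) = 38
n2 (Nadia): min(-15, 38) = -15
n3.1 (Lin): max(28, -16, 23) = 28
n3.2 (Lin): max(-37, -1, 13) = 13
n3.3 (Lin): max(-13, -24) = -13
n3 (Nadia): min(28, 13, -13) = -13
Lin prefers the higher value; n2=-15, n3=-13. n3 is better since -13 > -15.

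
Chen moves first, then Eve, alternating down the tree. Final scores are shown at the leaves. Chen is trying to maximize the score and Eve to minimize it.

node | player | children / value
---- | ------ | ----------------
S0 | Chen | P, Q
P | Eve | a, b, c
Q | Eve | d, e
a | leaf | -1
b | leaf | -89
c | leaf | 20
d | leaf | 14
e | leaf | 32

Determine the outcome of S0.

P (Eve): min(-1, -89, 20) = -89
Q (Eve): min(14, 32) = 14
S0 (Chen): max(-89, 14) = 14

14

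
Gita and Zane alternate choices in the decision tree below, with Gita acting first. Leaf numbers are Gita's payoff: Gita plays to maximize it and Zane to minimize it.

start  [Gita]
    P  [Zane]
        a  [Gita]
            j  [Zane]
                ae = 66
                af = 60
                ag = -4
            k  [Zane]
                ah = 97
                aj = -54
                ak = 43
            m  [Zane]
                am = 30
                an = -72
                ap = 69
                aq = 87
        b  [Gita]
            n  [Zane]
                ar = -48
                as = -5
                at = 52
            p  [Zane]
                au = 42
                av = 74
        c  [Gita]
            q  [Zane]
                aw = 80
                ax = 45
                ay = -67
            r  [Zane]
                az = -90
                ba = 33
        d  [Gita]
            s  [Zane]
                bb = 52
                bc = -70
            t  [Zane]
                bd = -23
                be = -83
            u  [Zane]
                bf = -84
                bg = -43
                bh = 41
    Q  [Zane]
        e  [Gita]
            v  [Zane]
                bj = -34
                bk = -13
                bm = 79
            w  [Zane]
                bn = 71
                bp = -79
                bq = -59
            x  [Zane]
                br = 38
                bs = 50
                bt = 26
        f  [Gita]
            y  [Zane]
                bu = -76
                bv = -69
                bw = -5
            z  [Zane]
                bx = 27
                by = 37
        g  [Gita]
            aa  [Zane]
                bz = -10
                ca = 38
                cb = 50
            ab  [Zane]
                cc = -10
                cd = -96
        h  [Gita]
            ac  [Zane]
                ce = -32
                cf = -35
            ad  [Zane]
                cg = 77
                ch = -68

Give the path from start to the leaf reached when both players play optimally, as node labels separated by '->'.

j (Zane): min(66, 60, -4) = -4
k (Zane): min(97, -54, 43) = -54
m (Zane): min(30, -72, 69, 87) = -72
a (Gita): max(-4, -54, -72) = -4
n (Zane): min(-48, -5, 52) = -48
p (Zane): min(42, 74) = 42
b (Gita): max(-48, 42) = 42
q (Zane): min(80, 45, -67) = -67
r (Zane): min(-90, 33) = -90
c (Gita): max(-67, -90) = -67
s (Zane): min(52, -70) = -70
t (Zane): min(-23, -83) = -83
u (Zane): min(-84, -43, 41) = -84
d (Gita): max(-70, -83, -84) = -70
P (Zane): min(-4, 42, -67, -70) = -70
v (Zane): min(-34, -13, 79) = -34
w (Zane): min(71, -79, -59) = -79
x (Zane): min(38, 50, 26) = 26
e (Gita): max(-34, -79, 26) = 26
y (Zane): min(-76, -69, -5) = -76
z (Zane): min(27, 37) = 27
f (Gita): max(-76, 27) = 27
aa (Zane): min(-10, 38, 50) = -10
ab (Zane): min(-10, -96) = -96
g (Gita): max(-10, -96) = -10
ac (Zane): min(-32, -35) = -35
ad (Zane): min(77, -68) = -68
h (Gita): max(-35, -68) = -35
Q (Zane): min(26, 27, -10, -35) = -35
start (Gita): max(-70, -35) = -35
At start, Gita picks Q (highest: -35).
At Q, Zane picks h (lowest: -35).
At h, Gita picks ac (highest: -35).
At ac, Zane picks cf (lowest: -35).
Terminal value -35.

start -> Q -> h -> ac -> cf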